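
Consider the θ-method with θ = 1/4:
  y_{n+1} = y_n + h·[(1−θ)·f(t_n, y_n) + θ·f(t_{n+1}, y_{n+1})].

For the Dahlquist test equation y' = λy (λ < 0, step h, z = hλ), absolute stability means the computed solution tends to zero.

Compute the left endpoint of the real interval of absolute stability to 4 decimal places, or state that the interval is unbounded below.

left endpoint -4.0000.

With y'=λy (z=hλ):
  y_{n+1} = y_n + z·[3/4·y_n + 1/4·y_{n+1}] ⇒ (1 − 1/4z)y_{n+1} = (1 + 3/4z)y_n
  Hence R(z) = (1 + 3/4z)/(1 − 1/4z).

Boundary: |R(x)|=1, x<0.
x=-0.97: |R|=0.2193
R=−1: 1+3/4x = −1+1/4x ⇒ -1/2x=2 ⇒ x=2/(-1/2)=-4.0000
Confirm numerically:
  x=-3.444: |R|=0.85062 <1
  x=-3.381: |R|=0.83227 <1
  x=-2.132: |R|=0.39074 <1
  x=-1.983: |R|=0.32576 <1
  x=-4.561: |R|=1.13106 >1
  x=-4.453: |R|=1.10718 >1
  x=-4.355: |R|=1.08498 >1
Interval (-4.0000, 0).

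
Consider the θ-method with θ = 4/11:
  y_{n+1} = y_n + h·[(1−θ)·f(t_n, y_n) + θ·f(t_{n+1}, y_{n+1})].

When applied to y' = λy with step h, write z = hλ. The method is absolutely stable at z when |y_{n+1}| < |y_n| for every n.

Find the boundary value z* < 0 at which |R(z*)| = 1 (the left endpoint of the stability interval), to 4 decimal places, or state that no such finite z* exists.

On y'=λy, z=hλ:
  y_{n+1} = y_n + z·[7/11·y_n + 4/11·y_{n+1}] ⇒ (1 − 4/11z)y_{n+1} = (1 + 7/11z)y_n
  so R(z) = (1 + 7/11z)/(1 − 4/11z).

Find x<0 with |R(x)|<1.
x=-1.41: |R|=0.0679
R=−1: 1+7/11x = −1+4/11x ⇒ -3/11x=2 ⇒ x=2/(-3/11)=-7.3333
Confirm numerically:
  x=-6.743: |R|=0.95336 <1
  x=-6.162: |R|=0.90143 <1
  x=-3.361: |R|=0.51248 <1
  x=-7.915: |R|=1.04090 >1
  x=-7.821: |R|=1.03460 >1
  x=-7.458: |R|=1.00916 >1
Stable set (-7.3333, 0).

z* = -7.3333.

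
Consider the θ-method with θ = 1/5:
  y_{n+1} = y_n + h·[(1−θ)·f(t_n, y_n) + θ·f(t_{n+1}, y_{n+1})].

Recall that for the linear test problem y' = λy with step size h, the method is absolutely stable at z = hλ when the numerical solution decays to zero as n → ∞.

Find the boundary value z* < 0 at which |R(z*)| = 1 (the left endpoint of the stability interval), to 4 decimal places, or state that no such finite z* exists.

left endpoint -3.3333.

Set f=λy, z=hλ:
  y_{n+1} = y_n + z·[4/5·y_n + 1/5·y_{n+1}] ⇒ (1 − 1/5z)y_{n+1} = (1 + 4/5z)y_n
  R(z) = (1 + 4/5z)/(1 − 1/5z).

Need |R(x)|<1, x<0.
x=-0.93: |R|=0.2159
R=−1: 1+4/5x = −1+1/5x ⇒ -3/5x=2 ⇒ x=2/(-3/5)=-3.3333
Confirm numerically:
  x=-2.691: |R|=0.74945 <1
  x=-2.386: |R|=0.61522 <1
  x=-1.841: |R|=0.34556 <1
  x=-3.873: |R|=1.18246 >1
  x=-3.515: |R|=1.06400 >1
  x=-3.434: |R|=1.03581 >1
Stable set (-3.3333, 0).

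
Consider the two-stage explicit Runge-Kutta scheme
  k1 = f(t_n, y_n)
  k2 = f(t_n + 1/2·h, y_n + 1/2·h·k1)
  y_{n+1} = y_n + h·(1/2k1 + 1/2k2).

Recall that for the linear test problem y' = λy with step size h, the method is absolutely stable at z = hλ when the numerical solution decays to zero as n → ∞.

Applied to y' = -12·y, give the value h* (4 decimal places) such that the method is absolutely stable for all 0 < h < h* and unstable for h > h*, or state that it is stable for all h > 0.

On y'=λy, z=hλ:
  k1=λy_n ⇒ h·k1=z·y_n;  k2=λ(1+1/2z)y_n ⇒ h·k2=z(1+1/2z)y_n
  y_{n+1}/y_n = 1 + 1/2z + 1/2z(1+1/2z) = 1 + z + 1/4z²
  Hence R(z) = 1 + z + 1/4z².

Need |R(x)|<1, x<0.
x=-1.4: |R|=0.0900
R=1: x+1/4x²=0 ⇒ x=−4=-4.0000; min R=1−1/(4·1/4)=0.0000>−1
Confirm numerically:
  x=-3.657: |R|=0.68641 <1
  x=-3.143: |R|=0.32661 <1
  x=-3.096: |R|=0.30030 <1
  x=-2.171: |R|=0.00731 <1
  x=-4.511: |R|=1.57628 >1
  x=-4.282: |R|=1.30188 >1
Interval (-4.0000, 0).

(-4.0000,0); λ=-12 ⇒ h* = (4)/12 = 0.3333.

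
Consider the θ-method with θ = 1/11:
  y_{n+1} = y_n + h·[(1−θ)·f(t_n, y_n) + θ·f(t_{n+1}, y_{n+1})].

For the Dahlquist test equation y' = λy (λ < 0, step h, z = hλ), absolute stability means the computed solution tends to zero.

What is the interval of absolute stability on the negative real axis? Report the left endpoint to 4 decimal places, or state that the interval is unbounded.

With y'=λy (z=hλ):
  y_{n+1} = y_n + z·[10/11·y_n + 1/11·y_{n+1}] ⇒ (1 − 1/11z)y_{n+1} = (1 + 10/11z)y_n
  R(z) = (1 + 10/11z)/(1 − 1/11z).

Boundary: |R(x)|=1, x<0.
x=-0.78: |R|=0.2716
R=−1: 1+10/11x = −1+1/11x ⇒ -9/11x=2 ⇒ x=2/(-9/11)=-2.4444
Confirm numerically:
  x=-1.997: |R|=0.69016 <1
  x=-1.540: |R|=0.35088 <1
  x=-1.081: |R|=0.01573 <1
  x=-3.024: |R|=1.37193 >1
  x=-3.023: |R|=1.37132 >1
So |R|<1 on (-2.4444, 0).

(-2.4444, 0).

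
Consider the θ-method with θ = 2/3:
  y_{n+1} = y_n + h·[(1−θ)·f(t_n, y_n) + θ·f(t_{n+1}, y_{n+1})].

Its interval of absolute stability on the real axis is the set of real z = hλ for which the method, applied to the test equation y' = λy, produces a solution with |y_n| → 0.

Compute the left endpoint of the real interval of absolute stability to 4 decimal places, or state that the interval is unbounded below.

With y'=λy (z=hλ):
  y_{n+1} = y_n + z·[1/3·y_n + 2/3·y_{n+1}] ⇒ (1 − 2/3z)y_{n+1} = (1 + 1/3z)y_n
  ⇒ R(z) = (1 + 1/3z)/(1 − 2/3z).

Solve |R(x)|<1 on ℝ⁻.
x=-0.42: |R|=0.6719
x=-2: |R|=0.1429
x=-10: |R|=0.3043
x=-100: |R|=0.4778
θ=2/3≥1/2 ⇒ |1+1/3x|<|1−2/3x| ∀x<0 ⇒ stable on all of ℝ⁻.

interval (−∞, 0).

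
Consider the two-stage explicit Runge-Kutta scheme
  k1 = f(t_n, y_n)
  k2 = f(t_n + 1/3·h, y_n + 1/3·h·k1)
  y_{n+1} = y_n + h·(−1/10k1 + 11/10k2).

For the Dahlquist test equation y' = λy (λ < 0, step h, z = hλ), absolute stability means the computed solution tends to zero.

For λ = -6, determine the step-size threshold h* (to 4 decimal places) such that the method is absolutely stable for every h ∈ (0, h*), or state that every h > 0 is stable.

Test eqn y'=λy, z=hλ:
  k1=λy_n ⇒ h·k1=z·y_n;  k2=λ(1+1/3z)y_n ⇒ h·k2=z(1+1/3z)y_n
  y_{n+1}/y_n = 1 − 1/10z + 11/10z(1+1/3z) = 1 + z + 11/30z²
  Hence R(z) = 1 + z + 11/30z².

Solve |R(x)|<1 on ℝ⁻.
x=-1.24: |R|=0.3238
R=1: x+11/30x²=0 ⇒ x=−30/11=-2.7273; min R=1−1/(4·11/30)=0.3182>−1
Confirm numerically:
  x=-2.401: |R|=0.71276 <1
  x=-2.312: |R|=0.64796 <1
  x=-2.244: |R|=0.60236 <1
  x=-1.185: |R|=0.32988 <1
  x=-3.241: |R|=1.61050 >1
  x=-3.235: |R|=1.60225 >1
Interval (-2.7273, 0).

(-2.7273,0); λ=-6 ⇒ h* = (30/11)/6 = 0.4545.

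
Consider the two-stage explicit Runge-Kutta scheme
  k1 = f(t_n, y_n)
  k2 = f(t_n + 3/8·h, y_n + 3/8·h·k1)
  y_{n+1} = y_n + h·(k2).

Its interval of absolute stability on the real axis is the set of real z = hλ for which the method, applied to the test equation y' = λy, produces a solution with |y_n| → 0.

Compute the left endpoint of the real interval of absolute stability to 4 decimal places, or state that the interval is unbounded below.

z* = -2.6667.

Set f=λy, z=hλ:
  k1=λy_n ⇒ h·k1=z·y_n;  k2=λ(1+3/8z)y_n ⇒ h·k2=z(1+3/8z)y_n
  y_{n+1}/y_n = 1 + z(1+3/8z) = 1 + z + 3/8z²
  Hence R(z) = 1 + z + 3/8z².

Need |R(x)|<1, x<0.
x=-0.37: |R|=0.6813
R=1: x+3/8x²=0 ⇒ x=−8/3=-2.6667; min R=1−1/(4·3/8)=0.3333>−1
Confirm numerically:
  x=-1.915: |R|=0.46021 <1
  x=-1.790: |R|=0.41154 <1
  x=-1.179: |R|=0.34227 <1
  x=-3.162: |R|=1.58734 >1
  x=-3.035: |R|=1.41921 >1
  x=-2.982: |R|=1.35262 >1
Interval (-2.6667, 0).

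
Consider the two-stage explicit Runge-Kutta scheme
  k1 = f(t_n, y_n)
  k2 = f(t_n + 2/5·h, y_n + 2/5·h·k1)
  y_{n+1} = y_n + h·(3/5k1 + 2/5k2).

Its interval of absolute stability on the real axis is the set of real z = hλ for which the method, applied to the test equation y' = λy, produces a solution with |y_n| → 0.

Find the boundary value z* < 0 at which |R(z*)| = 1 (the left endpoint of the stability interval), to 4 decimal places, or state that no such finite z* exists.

Test eqn y'=λy, z=hλ:
  k1=λy_n ⇒ h·k1=z·y_n;  k2=λ(1+2/5z)y_n ⇒ h·k2=z(1+2/5z)y_n
  y_{n+1}/y_n = 1 + 3/5z + 2/5z(1+2/5z) = 1 + z + 4/25z²
  R(z) = 1 + z + 4/25z².

Need |R(x)|<1, x<0.
x=-0.48: |R|=0.5569
R=1: x+4/25x²=0 ⇒ x=−25/4=-6.2500; min R=1−1/(4·4/25)=-0.5625>−1
Confirm numerically:
  x=-5.664: |R|=0.46894 <1
  x=-4.336: |R|=0.32786 <1
  x=-3.483: |R|=0.54199 <1
  x=-3.471: |R|=0.54335 <1
  x=-6.815: |R|=1.61608 >1
  x=-6.737: |R|=1.52495 >1
  x=-6.532: |R|=1.29472 >1
Stable set (-6.2500, 0).

left endpoint -6.2500.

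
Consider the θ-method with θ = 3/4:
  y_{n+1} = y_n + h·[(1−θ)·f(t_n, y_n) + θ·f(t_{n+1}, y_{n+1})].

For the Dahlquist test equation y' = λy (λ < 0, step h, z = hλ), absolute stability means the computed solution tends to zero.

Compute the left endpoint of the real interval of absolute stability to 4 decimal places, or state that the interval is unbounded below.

Test eqn y'=λy, z=hλ:
  y_{n+1} = y_n + z·[1/4·y_n + 3/4·y_{n+1}] ⇒ (1 − 3/4z)y_{n+1} = (1 + 1/4z)y_n
  R(z) = (1 + 1/4z)/(1 − 3/4z).

Boundary: |R(x)|=1, x<0.
x=-1.74: |R|=0.2451
x=-2: |R|=0.2000
x=-10: |R|=0.1765
x=-100: |R|=0.3158
θ=3/4≥1/2 ⇒ |1+1/4x|<|1−3/4x| ∀x<0 ⇒ interval (−∞,0).

unbounded; (−∞, 0).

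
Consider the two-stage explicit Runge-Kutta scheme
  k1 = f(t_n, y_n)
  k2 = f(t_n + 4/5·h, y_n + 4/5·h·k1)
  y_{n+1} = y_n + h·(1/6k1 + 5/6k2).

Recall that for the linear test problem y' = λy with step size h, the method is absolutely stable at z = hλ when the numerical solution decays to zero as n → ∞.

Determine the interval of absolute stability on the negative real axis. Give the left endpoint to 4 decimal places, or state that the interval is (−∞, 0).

(-1.5000, 0).

On y'=λy, z=hλ:
  k1=λy_n ⇒ h·k1=z·y_n;  k2=λ(1+4/5z)y_n ⇒ h·k2=z(1+4/5z)y_n
  y_{n+1}/y_n = 1 + 1/6z + 5/6z(1+4/5z) = 1 + z + 2/3z²
  Hence R(z) = 1 + z + 2/3z².

Boundary: |R(x)|=1, x<0.
x=-1.42: |R|=0.9243
R=1: x+2/3x²=0 ⇒ x=−3/2=-1.5000; min R=1−1/(4·2/3)=0.6250>−1
Confirm numerically:
  x=-1.359: |R|=0.87225 <1
  x=-0.773: |R|=0.62535 <1
  x=-0.706: |R|=0.62629 <1
  x=-2.054: |R|=1.75861 >1
  x=-1.944: |R|=1.57542 >1
  x=-1.776: |R|=1.32678 >1
Interval (-1.5000, 0).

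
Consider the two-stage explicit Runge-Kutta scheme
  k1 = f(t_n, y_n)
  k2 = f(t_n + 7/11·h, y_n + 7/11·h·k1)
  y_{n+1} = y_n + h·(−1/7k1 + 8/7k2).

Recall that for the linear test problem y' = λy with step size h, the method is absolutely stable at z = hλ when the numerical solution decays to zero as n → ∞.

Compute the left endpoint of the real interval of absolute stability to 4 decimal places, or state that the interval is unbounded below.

Test eqn y'=λy, z=hλ:
  k1=λy_n ⇒ h·k1=z·y_n;  k2=λ(1+7/11z)y_n ⇒ h·k2=z(1+7/11z)y_n
  y_{n+1}/y_n = 1 − 1/7z + 8/7z(1+7/11z) = 1 + z + 8/11z²
  so R(z) = 1 + z + 8/11z².

Need |R(x)|<1, x<0.
x=-1.53: |R|=1.1725
R=1: x+8/11x²=0 ⇒ x=−11/8=-1.3750; min R=1−1/(4·8/11)=0.6562>−1
Confirm numerically:
  x=-1.105: |R|=0.78302 <1
  x=-1.064: |R|=0.75934 <1
  x=-1.015: |R|=0.73425 <1
  x=-0.994: |R|=0.72457 <1
  x=-1.808: |R|=1.56936 >1
  x=-1.739: |R|=1.46036 >1
  x=-1.704: |R|=1.40772 >1
So |R|<1 on (-1.3750, 0).

z* = -1.3750.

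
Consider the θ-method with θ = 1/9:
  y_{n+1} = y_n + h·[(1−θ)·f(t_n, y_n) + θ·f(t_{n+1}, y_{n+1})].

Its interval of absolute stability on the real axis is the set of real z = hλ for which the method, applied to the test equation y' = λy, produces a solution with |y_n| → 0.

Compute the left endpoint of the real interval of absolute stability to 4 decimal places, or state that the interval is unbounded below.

left endpoint -2.5714.

On y'=λy, z=hλ:
  y_{n+1} = y_n + z·[8/9·y_n + 1/9·y_{n+1}] ⇒ (1 − 1/9z)y_{n+1} = (1 + 8/9z)y_n
  so R(z) = (1 + 8/9z)/(1 − 1/9z).

Need |R(x)|<1, x<0.
x=-0.9: |R|=0.1818
R=−1: 1+8/9x = −1+1/9x ⇒ -7/9x=2 ⇒ x=2/(-7/9)=-2.5714
Confirm numerically:
  x=-2.189: |R|=0.76075 <1
  x=-2.059: |R|=0.67565 <1
  x=-1.847: |R|=0.53250 <1
  x=-1.100: |R|=0.01980 <1
  x=-2.740: |R|=1.10051 >1
  x=-2.661: |R|=1.05377 >1
So |R|<1 on (-2.5714, 0).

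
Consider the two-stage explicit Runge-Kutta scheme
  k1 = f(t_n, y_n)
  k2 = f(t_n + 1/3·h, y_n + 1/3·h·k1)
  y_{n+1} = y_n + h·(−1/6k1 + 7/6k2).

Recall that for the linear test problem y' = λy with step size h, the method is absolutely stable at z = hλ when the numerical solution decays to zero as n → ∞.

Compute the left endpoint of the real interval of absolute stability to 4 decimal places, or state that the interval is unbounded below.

Test eqn y'=λy, z=hλ:
  k1=λy_n ⇒ h·k1=z·y_n;  k2=λ(1+1/3z)y_n ⇒ h·k2=z(1+1/3z)y_n
  y_{n+1}/y_n = 1 − 1/6z + 7/6z(1+1/3z) = 1 + z + 7/18z²
  ⇒ R(z) = 1 + z + 7/18z².

Need |R(x)|<1, x<0.
x=-0.8: |R|=0.4489
R=1: x+7/18x²=0 ⇒ x=−18/7=-2.5714; min R=1−1/(4·7/18)=0.3571>−1
Confirm numerically:
  x=-2.427: |R|=0.86368 <1
  x=-1.935: |R|=0.52109 <1
  x=-1.768: |R|=0.44760 <1
  x=-3.030: |R|=1.54035 >1
  x=-2.886: |R|=1.35305 >1
Stable set (-2.5714, 0).

z* = -2.5714.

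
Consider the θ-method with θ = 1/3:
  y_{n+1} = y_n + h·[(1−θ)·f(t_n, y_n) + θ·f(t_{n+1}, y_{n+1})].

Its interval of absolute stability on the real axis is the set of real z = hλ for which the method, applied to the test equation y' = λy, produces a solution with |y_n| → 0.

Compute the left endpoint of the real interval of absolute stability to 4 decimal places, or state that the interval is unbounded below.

left endpoint -6.0000.

On y'=λy, z=hλ:
  y_{n+1} = y_n + z·[2/3·y_n + 1/3·y_{n+1}] ⇒ (1 − 1/3z)y_{n+1} = (1 + 2/3z)y_n
  Hence R(z) = (1 + 2/3z)/(1 − 1/3z).

Need |R(x)|<1, x<0.
x=-1.13: |R|=0.1792
R=−1: 1+2/3x = −1+1/3x ⇒ -1/3x=2 ⇒ x=2/(-1/3)=-6.0000
Confirm numerically:
  x=-5.907: |R|=0.98956 <1
  x=-4.971: |R|=0.87091 <1
  x=-2.946: |R|=0.48638 <1
  x=-6.526: |R|=1.05522 >1
  x=-6.225: |R|=1.02439 >1
  x=-6.221: |R|=1.02397 >1
Stable set (-6.0000, 0).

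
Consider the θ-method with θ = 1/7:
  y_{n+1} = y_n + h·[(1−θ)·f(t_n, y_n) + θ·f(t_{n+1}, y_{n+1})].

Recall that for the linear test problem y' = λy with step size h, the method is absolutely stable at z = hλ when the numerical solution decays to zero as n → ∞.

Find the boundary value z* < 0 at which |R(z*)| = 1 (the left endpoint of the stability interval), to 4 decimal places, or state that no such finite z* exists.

On y'=λy, z=hλ:
  y_{n+1} = y_n + z·[6/7·y_n + 1/7·y_{n+1}] ⇒ (1 − 1/7z)y_{n+1} = (1 + 6/7z)y_n
  Hence R(z) = (1 + 6/7z)/(1 − 1/7z).

Need |R(x)|<1, x<0.
x=-1.31: |R|=0.1035
R=−1: 1+6/7x = −1+1/7x ⇒ -5/7x=2 ⇒ x=2/(-5/7)=-2.8000
Confirm numerically:
  x=-2.023: |R|=0.56943 <1
  x=-1.918: |R|=0.50549 <1
  x=-1.843: |R|=0.45889 <1
  x=-1.806: |R|=0.43561 <1
  x=-3.301: |R|=1.24318 >1
  x=-2.975: |R|=1.08772 >1
So |R|<1 on (-2.8000, 0).

left endpoint -2.8000.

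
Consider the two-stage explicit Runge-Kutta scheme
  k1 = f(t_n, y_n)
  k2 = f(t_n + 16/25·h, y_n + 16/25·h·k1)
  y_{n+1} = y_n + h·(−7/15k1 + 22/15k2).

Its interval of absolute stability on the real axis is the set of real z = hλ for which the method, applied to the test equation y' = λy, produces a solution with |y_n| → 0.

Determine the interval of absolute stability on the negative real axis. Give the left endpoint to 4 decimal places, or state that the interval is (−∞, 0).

(-1.0653, 0).

Set f=λy, z=hλ:
  k1=λy_n ⇒ h·k1=z·y_n;  k2=λ(1+16/25z)y_n ⇒ h·k2=z(1+16/25z)y_n
  y_{n+1}/y_n = 1 − 7/15z + 22/15z(1+16/25z) = 1 + z + 352/375z²
  so R(z) = 1 + z + 352/375z².

Solve |R(x)|<1 on ℝ⁻.
x=-1.58: |R|=1.7633
R=1: x+352/375x²=0 ⇒ x=−375/352=-1.0653; min R=1−1/(4·352/375)=0.7337>−1
Confirm numerically:
  x=-0.927: |R|=0.87962 <1
  x=-0.696: |R|=0.75871 <1
  x=-0.637: |R|=0.74388 <1
  x=-1.331: |R|=1.33191 >1
  x=-1.294: |R|=1.27774 >1
Stable set (-1.0653, 0).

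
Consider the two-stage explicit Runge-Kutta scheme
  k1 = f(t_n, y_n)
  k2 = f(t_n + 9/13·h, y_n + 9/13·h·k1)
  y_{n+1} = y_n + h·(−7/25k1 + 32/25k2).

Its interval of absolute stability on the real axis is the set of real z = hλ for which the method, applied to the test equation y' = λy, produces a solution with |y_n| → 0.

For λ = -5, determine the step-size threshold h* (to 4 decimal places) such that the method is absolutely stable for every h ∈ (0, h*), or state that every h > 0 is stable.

(-1.1285,0); λ=-5 ⇒ h* = (325/288)/5 = 0.2257.

With y'=λy (z=hλ):
  k1=λy_n ⇒ h·k1=z·y_n;  k2=λ(1+9/13z)y_n ⇒ h·k2=z(1+9/13z)y_n
  y_{n+1}/y_n = 1 − 7/25z + 32/25z(1+9/13z) = 1 + z + 288/325z²
  so R(z) = 1 + z + 288/325z².

Need |R(x)|<1, x<0.
x=-1.45: |R|=1.4131
R=1: x+288/325x²=0 ⇒ x=−325/288=-1.1285; min R=1−1/(4·288/325)=0.7179>−1
Confirm numerically:
  x=-0.826: |R|=0.77860 <1
  x=-0.809: |R|=0.77097 <1
  x=-0.807: |R|=0.77011 <1
  x=-0.469: |R|=0.72592 <1
  x=-1.555: |R|=1.58774 >1
  x=-1.452: |R|=1.41628 >1
Stable set (-1.1285, 0).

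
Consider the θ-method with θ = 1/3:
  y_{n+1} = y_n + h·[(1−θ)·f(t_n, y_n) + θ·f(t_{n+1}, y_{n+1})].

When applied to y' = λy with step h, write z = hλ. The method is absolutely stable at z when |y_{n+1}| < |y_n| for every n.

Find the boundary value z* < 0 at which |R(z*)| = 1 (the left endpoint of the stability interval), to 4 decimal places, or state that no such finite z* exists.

Test eqn y'=λy, z=hλ:
  y_{n+1} = y_n + z·[2/3·y_n + 1/3·y_{n+1}] ⇒ (1 − 1/3z)y_{n+1} = (1 + 2/3z)y_n
  Hence R(z) = (1 + 2/3z)/(1 − 1/3z).

Solve |R(x)|<1 on ℝ⁻.
x=-0.47: |R|=0.5937
R=−1: 1+2/3x = −1+1/3x ⇒ -1/3x=2 ⇒ x=2/(-1/3)=-6.0000
Confirm numerically:
  x=-3.984: |R|=0.71134 <1
  x=-2.660: |R|=0.40989 <1
  x=-2.409: |R|=0.33611 <1
  x=-6.427: |R|=1.04530 >1
  x=-6.034: |R|=1.00376 >1
Interval (-6.0000, 0).

z* = -6.0000.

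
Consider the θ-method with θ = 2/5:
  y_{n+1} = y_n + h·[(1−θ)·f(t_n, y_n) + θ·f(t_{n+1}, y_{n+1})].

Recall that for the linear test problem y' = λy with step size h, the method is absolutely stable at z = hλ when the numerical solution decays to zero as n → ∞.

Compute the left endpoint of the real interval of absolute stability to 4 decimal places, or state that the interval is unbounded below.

With y'=λy (z=hλ):
  y_{n+1} = y_n + z·[3/5·y_n + 2/5·y_{n+1}] ⇒ (1 − 2/5z)y_{n+1} = (1 + 3/5z)y_n
  ⇒ R(z) = (1 + 3/5z)/(1 − 2/5z).

Find x<0 with |R(x)|<1.
x=-0.58: |R|=0.5292
R=−1: 1+3/5x = −1+2/5x ⇒ -1/5x=2 ⇒ x=2/(-1/5)=-10.0000
Confirm numerically:
  x=-9.553: |R|=0.98146 <1
  x=-7.520: |R|=0.87625 <1
  x=-6.817: |R|=0.82918 <1
  x=-5.047: |R|=0.67186 <1
  x=-10.373: |R|=1.01449 >1
  x=-10.073: |R|=1.00290 >1
So |R|<1 on (-10.0000, 0).

left endpoint -10.0000.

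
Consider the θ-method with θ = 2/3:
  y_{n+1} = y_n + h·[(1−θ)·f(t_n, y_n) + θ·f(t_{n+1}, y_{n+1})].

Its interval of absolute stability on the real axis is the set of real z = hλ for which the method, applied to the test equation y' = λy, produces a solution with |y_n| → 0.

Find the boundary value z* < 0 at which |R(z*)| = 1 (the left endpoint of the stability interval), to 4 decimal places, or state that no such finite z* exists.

With y'=λy (z=hλ):
  y_{n+1} = y_n + z·[1/3·y_n + 2/3·y_{n+1}] ⇒ (1 − 2/3z)y_{n+1} = (1 + 1/3z)y_n
  Hence R(z) = (1 + 1/3z)/(1 − 2/3z).

Need |R(x)|<1, x<0.
x=-1.61: |R|=0.2235
x=-2: |R|=0.1429
x=-10: |R|=0.3043
x=-100: |R|=0.4778
θ=2/3≥1/2 ⇒ |1+1/3x|<|1−2/3x| ∀x<0 ⇒ stable on all of ℝ⁻.

interval (−∞, 0).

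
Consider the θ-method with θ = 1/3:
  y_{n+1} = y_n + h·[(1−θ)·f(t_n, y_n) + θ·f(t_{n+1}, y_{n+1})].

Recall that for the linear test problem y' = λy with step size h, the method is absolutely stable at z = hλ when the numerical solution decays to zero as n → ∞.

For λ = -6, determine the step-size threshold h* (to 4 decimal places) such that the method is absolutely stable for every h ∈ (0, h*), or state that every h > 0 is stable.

Set f=λy, z=hλ:
  y_{n+1} = y_n + z·[2/3·y_n + 1/3·y_{n+1}] ⇒ (1 − 1/3z)y_{n+1} = (1 + 2/3z)y_n
  Hence R(z) = (1 + 2/3z)/(1 − 1/3z).

Solve |R(x)|<1 on ℝ⁻.
x=-0.9: |R|=0.3077
R=−1: 1+2/3x = −1+1/3x ⇒ -1/3x=2 ⇒ x=2/(-1/3)=-6.0000
Confirm numerically:
  x=-4.905: |R|=0.86148 <1
  x=-3.365: |R|=0.58602 <1
  x=-3.246: |R|=0.55908 <1
  x=-2.598: |R|=0.39228 <1
  x=-6.413: |R|=1.04388 >1
  x=-6.377: |R|=1.04020 >1
  x=-6.374: |R|=1.03990 >1
Interval (-6.0000, 0).

(-6.0000,0); λ=-6 ⇒ h* = (6)/6 = 1.0000.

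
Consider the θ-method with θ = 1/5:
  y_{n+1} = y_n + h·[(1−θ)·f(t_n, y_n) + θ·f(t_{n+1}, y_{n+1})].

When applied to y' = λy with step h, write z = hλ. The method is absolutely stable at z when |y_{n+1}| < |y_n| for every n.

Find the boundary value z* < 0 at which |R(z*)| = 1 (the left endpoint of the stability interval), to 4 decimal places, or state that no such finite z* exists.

left endpoint -3.3333.

Test eqn y'=λy, z=hλ:
  y_{n+1} = y_n + z·[4/5·y_n + 1/5·y_{n+1}] ⇒ (1 − 1/5z)y_{n+1} = (1 + 4/5z)y_n
  so R(z) = (1 + 4/5z)/(1 − 1/5z).

Need |R(x)|<1, x<0.
x=-0.94: |R|=0.2088
R=−1: 1+4/5x = −1+1/5x ⇒ -3/5x=2 ⇒ x=2/(-3/5)=-3.3333
Confirm numerically:
  x=-3.045: |R|=0.89248 <1
  x=-2.987: |R|=0.86991 <1
  x=-2.128: |R|=0.49270 <1
  x=-1.596: |R|=0.20982 <1
  x=-3.795: |R|=1.15748 >1
  x=-3.744: |R|=1.14090 >1
  x=-3.366: |R|=1.01171 >1
Stable set (-3.3333, 0).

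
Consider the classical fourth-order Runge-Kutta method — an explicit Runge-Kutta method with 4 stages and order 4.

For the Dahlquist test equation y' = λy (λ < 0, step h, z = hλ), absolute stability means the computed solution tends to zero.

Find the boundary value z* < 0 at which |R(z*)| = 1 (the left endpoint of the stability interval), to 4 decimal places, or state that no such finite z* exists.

On y'=λy, z=hλ:
  order 4, 4-stage ⇒ R(z)=1+z+z^2/2+z^3/6+z^4/24
  (e.g. R(-0.49)=0.61284, |R|=0.61284)

Boundary: |R(x)|=1, x<0.
x=-0.49: |R|=0.6128
|R(-2.73)|=0.9198 |R(-2.58)|=0.7321 |R(-0.56)|=0.5716
Bisect:
  x_lo=-3.3881 |R|=2.3600  x_hi=-0.2486 |R|=0.7799
  mid=-1.81835 |R|=0.28833 →hi
  mid=-2.60324 |R|=0.75847 →hi
  mid=-2.99569 |R|=1.36640 →lo
  mid=-2.79947 |R|=1.02158 →lo
  mid=-2.70135 |R|=0.88065 →hi
  mid=-2.75041 |R|=0.94867 →hi
  mid=-2.77494 |R|=0.98450 →hi
  ...
  [-2.78548,-2.78529] ⇒ x*=-2.7853
So |R|<1 on (-2.7853, 0).

left endpoint -2.7853.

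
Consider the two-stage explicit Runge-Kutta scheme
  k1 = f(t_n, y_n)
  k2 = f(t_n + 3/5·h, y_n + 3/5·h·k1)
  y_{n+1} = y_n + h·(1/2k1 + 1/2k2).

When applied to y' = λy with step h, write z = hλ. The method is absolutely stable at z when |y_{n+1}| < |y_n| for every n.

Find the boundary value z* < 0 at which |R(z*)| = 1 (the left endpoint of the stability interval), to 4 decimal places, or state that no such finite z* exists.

z* = -3.3333.

With y'=λy (z=hλ):
  k1=λy_n ⇒ h·k1=z·y_n;  k2=λ(1+3/5z)y_n ⇒ h·k2=z(1+3/5z)y_n
  y_{n+1}/y_n = 1 + 1/2z + 1/2z(1+3/5z) = 1 + z + 3/10z²
  Hence R(z) = 1 + z + 3/10z².

Solve |R(x)|<1 on ℝ⁻.
x=-1.06: |R|=0.2771
R=1: x+3/10x²=0 ⇒ x=−10/3=-3.3333; min R=1−1/(4·3/10)=0.1667>−1
Confirm numerically:
  x=-2.627: |R|=0.44334 <1
  x=-2.607: |R|=0.43193 <1
  x=-2.053: |R|=0.21144 <1
  x=-1.974: |R|=0.19500 <1
  x=-3.658: |R|=1.35629 >1
  x=-3.574: |R|=1.25804 >1
  x=-3.542: |R|=1.22173 >1
Interval (-3.3333, 0).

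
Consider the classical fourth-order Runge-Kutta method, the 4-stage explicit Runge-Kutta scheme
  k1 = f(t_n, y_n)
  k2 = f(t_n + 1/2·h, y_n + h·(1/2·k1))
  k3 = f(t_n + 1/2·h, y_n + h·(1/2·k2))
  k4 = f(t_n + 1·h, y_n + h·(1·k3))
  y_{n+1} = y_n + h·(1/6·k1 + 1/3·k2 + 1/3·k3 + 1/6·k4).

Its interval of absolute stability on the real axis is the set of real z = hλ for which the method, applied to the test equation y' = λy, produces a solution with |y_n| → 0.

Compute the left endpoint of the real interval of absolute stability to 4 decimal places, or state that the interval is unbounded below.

z* = -2.7853.

Test eqn y'=λy, z=hλ:
  order 4, 4-stage ⇒ R(z)=1+z+z^2/2+z^3/6+z^4/24
  (e.g. R(-1.4)=0.28273, |R|=0.28273)

Find x<0 with |R(x)|<1.
x=-1.4: |R|=0.2827
|R(-2.5)|=0.6484 |R(-1.61)|=0.2705 |R(-0.89)|=0.4147
Bisect:
  x_lo=-3.1994 |R|=1.8263  x_hi=-0.3627 |R|=0.6958
  mid=-1.78108 |R|=0.28267 →hi
  mid=-2.49025 |R|=0.63897 →hi
  mid=-2.84483 |R|=1.09354 →lo
  mid=-2.66754 |R|=0.83650 →hi
  mid=-2.75619 |R|=0.95700 →hi
  mid=-2.80051 |R|=1.02319 →lo
  mid=-2.77835 |R|=0.98958 →hi
  mid=-2.78943 |R|=1.00625 →lo
  mid=-2.78389 |R|=0.99789 →hi
  ...
  [-2.78545,-2.78527] ⇒ x*=-2.7853
So |R|<1 on (-2.7853, 0).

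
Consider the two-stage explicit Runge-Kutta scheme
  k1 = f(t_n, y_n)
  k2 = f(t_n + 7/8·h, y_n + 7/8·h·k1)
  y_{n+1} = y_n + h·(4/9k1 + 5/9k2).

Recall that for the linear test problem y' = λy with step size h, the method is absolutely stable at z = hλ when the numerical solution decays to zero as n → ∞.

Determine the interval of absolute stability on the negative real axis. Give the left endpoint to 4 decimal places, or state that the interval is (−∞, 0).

With y'=λy (z=hλ):
  k1=λy_n ⇒ h·k1=z·y_n;  k2=λ(1+7/8z)y_n ⇒ h·k2=z(1+7/8z)y_n
  y_{n+1}/y_n = 1 + 4/9z + 5/9z(1+7/8z) = 1 + z + 35/72z²
  R(z) = 1 + z + 35/72z².

Boundary: |R(x)|=1, x<0.
x=-0.42: |R|=0.6658
R=1: x+35/72x²=0 ⇒ x=−72/35=-2.0571; min R=1−1/(4·35/72)=0.4857>−1
Confirm numerically:
  x=-1.664: |R|=0.68199 <1
  x=-1.272: |R|=0.51452 <1
  x=-0.991: |R|=0.48640 <1
  x=-2.626: |R|=1.72616 >1
  x=-2.319: |R|=1.29519 >1
  x=-2.301: |R|=1.27276 >1
Stable set (-2.0571, 0).

z∈(-2.0571,0).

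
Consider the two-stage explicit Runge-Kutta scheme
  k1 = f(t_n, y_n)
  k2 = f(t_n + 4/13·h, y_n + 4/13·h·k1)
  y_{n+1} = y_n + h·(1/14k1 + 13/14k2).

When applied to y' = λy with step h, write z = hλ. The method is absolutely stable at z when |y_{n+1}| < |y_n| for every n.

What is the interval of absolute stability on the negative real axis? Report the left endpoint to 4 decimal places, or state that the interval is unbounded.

Set f=λy, z=hλ:
  k1=λy_n ⇒ h·k1=z·y_n;  k2=λ(1+4/13z)y_n ⇒ h·k2=z(1+4/13z)y_n
  y_{n+1}/y_n = 1 + 1/14z + 13/14z(1+4/13z) = 1 + z + 2/7z²
  Hence R(z) = 1 + z + 2/7z².

Boundary: |R(x)|=1, x<0.
x=-1.11: |R|=0.2420
R=1: x+2/7x²=0 ⇒ x=−7/2=-3.5000; min R=1−1/(4·2/7)=0.1250>−1
Confirm numerically:
  x=-3.275: |R|=0.78946 <1
  x=-3.254: |R|=0.77129 <1
  x=-2.587: |R|=0.32516 <1
  x=-3.987: |R|=1.55476 >1
  x=-3.696: |R|=1.20698 >1
  x=-3.649: |R|=1.15534 >1
So |R|<1 on (-3.5000, 0).

z∈(-3.5000,0).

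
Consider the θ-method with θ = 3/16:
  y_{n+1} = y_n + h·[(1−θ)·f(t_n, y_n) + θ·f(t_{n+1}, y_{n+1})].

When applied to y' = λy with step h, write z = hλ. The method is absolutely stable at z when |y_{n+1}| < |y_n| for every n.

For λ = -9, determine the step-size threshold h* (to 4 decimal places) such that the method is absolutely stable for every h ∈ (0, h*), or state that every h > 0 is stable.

On y'=λy, z=hλ:
  y_{n+1} = y_n + z·[13/16·y_n + 3/16·y_{n+1}] ⇒ (1 − 3/16z)y_{n+1} = (1 + 13/16z)y_n
  R(z) = (1 + 13/16z)/(1 − 3/16z).

Solve |R(x)|<1 on ℝ⁻.
x=-1.49: |R|=0.1646
R=−1: 1+13/16x = −1+3/16x ⇒ -5/8x=2 ⇒ x=2/(-5/8)=-3.2000
Confirm numerically:
  x=-2.405: |R|=0.65755 <1
  x=-2.154: |R|=0.53432 <1
  x=-1.448: |R|=0.13881 <1
  x=-3.792: |R|=1.21625 >1
  x=-3.669: |R|=1.17366 >1
  x=-3.560: |R|=1.13493 >1
So |R|<1 on (-3.2000, 0).

(-3.2000,0); λ=-9 ⇒ h* = (16/5)/9 = 0.3556.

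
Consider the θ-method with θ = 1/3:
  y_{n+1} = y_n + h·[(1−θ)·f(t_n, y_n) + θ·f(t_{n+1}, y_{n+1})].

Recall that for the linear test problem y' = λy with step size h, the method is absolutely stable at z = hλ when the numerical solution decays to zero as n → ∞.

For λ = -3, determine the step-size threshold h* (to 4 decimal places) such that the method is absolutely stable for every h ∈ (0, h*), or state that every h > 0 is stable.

Set f=λy, z=hλ:
  y_{n+1} = y_n + z·[2/3·y_n + 1/3·y_{n+1}] ⇒ (1 − 1/3z)y_{n+1} = (1 + 2/3z)y_n
  Hence R(z) = (1 + 2/3z)/(1 − 1/3z).

Need |R(x)|<1, x<0.
x=-0.47: |R|=0.5937
R=−1: 1+2/3x = −1+1/3x ⇒ -1/3x=2 ⇒ x=2/(-1/3)=-6.0000
Confirm numerically:
  x=-5.894: |R|=0.98808 <1
  x=-5.560: |R|=0.94860 <1
  x=-4.484: |R|=0.79743 <1
  x=-6.523: |R|=1.05492 >1
  x=-6.497: |R|=1.05233 >1
  x=-6.374: |R|=1.03990 >1
So |R|<1 on (-6.0000, 0).

(-6.0000,0); λ=-3 ⇒ h* = (6)/3 = 2.0000.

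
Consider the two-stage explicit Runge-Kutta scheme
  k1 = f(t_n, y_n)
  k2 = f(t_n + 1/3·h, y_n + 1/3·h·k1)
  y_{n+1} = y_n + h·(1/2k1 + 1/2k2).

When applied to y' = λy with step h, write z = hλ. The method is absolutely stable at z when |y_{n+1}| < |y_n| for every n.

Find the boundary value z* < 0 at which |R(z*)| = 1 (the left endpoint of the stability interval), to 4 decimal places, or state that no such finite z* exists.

left endpoint -6.0000.

Set f=λy, z=hλ:
  k1=λy_n ⇒ h·k1=z·y_n;  k2=λ(1+1/3z)y_n ⇒ h·k2=z(1+1/3z)y_n
  y_{n+1}/y_n = 1 + 1/2z + 1/2z(1+1/3z) = 1 + z + 1/6z²
  so R(z) = 1 + z + 1/6z².

Boundary: |R(x)|=1, x<0.
x=-0.66: |R|=0.4126
R=1: x+1/6x²=0 ⇒ x=−6=-6.0000; min R=1−1/(4·1/6)=-0.5000>−1
Confirm numerically:
  x=-5.550: |R|=0.58375 <1
  x=-5.013: |R|=0.17536 <1
  x=-4.954: |R|=0.13635 <1
  x=-3.724: |R|=0.41264 <1
  x=-6.394: |R|=1.41987 >1
  x=-6.184: |R|=1.18964 >1
Stable set (-6.0000, 0).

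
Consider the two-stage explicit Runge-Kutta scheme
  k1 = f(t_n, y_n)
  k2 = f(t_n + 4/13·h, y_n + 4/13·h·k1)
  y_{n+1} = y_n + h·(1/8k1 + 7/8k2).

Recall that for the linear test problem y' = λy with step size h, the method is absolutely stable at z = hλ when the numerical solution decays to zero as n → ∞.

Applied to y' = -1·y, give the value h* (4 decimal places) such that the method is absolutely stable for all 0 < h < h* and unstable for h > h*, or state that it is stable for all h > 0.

(-3.7143,0); λ=-1 ⇒ h* = (26/7)/1 = 3.7143.

On y'=λy, z=hλ:
  k1=λy_n ⇒ h·k1=z·y_n;  k2=λ(1+4/13z)y_n ⇒ h·k2=z(1+4/13z)y_n
  y_{n+1}/y_n = 1 + 1/8z + 7/8z(1+4/13z) = 1 + z + 7/26z²
  so R(z) = 1 + z + 7/26z².

Need |R(x)|<1, x<0.
x=-0.72: |R|=0.4196
R=1: x+7/26x²=0 ⇒ x=−26/7=-3.7143; min R=1−1/(4·7/26)=0.0714>−1
Confirm numerically:
  x=-3.218: |R|=0.57003 <1
  x=-3.215: |R|=0.56783 <1
  x=-3.145: |R|=0.51797 <1
  x=-4.310: |R|=1.69126 >1
  x=-4.279: |R|=1.65057 >1
  x=-4.183: |R|=1.52786 >1
Interval (-3.7143, 0).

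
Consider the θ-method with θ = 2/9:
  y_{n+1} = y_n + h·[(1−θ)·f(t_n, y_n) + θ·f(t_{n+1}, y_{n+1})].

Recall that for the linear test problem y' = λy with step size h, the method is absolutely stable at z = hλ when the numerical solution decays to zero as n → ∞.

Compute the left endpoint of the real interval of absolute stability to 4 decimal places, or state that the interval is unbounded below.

Test eqn y'=λy, z=hλ:
  y_{n+1} = y_n + z·[7/9·y_n + 2/9·y_{n+1}] ⇒ (1 − 2/9z)y_{n+1} = (1 + 7/9z)y_n
  R(z) = (1 + 7/9z)/(1 − 2/9z).

Find x<0 with |R(x)|<1.
x=-1.2: |R|=0.0526
R=−1: 1+7/9x = −1+2/9x ⇒ -5/9x=2 ⇒ x=2/(-5/9)=-3.6000
Confirm numerically:
  x=-2.920: |R|=0.77089 <1
  x=-2.171: |R|=0.46447 <1
  x=-1.768: |R|=0.26930 <1
  x=-4.151: |R|=1.15923 >1
  x=-3.883: |R|=1.08440 >1
  x=-3.762: |R|=1.04902 >1
So |R|<1 on (-3.6000, 0).

z* = -3.6000.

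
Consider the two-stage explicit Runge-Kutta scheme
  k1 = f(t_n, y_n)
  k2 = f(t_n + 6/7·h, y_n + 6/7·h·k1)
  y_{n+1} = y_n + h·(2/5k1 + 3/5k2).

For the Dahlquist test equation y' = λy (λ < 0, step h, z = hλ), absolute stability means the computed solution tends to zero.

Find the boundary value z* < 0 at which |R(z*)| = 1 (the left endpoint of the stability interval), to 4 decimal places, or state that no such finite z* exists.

With y'=λy (z=hλ):
  k1=λy_n ⇒ h·k1=z·y_n;  k2=λ(1+6/7z)y_n ⇒ h·k2=z(1+6/7z)y_n
  y_{n+1}/y_n = 1 + 2/5z + 3/5z(1+6/7z) = 1 + z + 18/35z²
  Hence R(z) = 1 + z + 18/35z².

Solve |R(x)|<1 on ℝ⁻.
x=-1.26: |R|=0.5565
R=1: x+18/35x²=0 ⇒ x=−35/18=-1.9444; min R=1−1/(4·18/35)=0.5139>−1
Confirm numerically:
  x=-1.873: |R|=0.93118 <1
  x=-1.391: |R|=0.60408 <1
  x=-0.950: |R|=0.51414 <1
  x=-2.528: |R|=1.75869 >1
  x=-2.462: |R|=1.65531 >1
Interval (-1.9444, 0).

z* = -1.9444.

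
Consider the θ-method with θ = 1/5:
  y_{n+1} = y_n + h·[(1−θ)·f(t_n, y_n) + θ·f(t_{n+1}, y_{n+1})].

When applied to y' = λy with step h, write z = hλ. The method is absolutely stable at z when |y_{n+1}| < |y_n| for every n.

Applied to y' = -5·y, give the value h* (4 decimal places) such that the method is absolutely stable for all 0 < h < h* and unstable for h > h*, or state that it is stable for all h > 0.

(-3.3333,0); λ=-5 ⇒ h* = (10/3)/5 = 0.6667.

Test eqn y'=λy, z=hλ:
  y_{n+1} = y_n + z·[4/5·y_n + 1/5·y_{n+1}] ⇒ (1 − 1/5z)y_{n+1} = (1 + 4/5z)y_n
  R(z) = (1 + 4/5z)/(1 − 1/5z).

Boundary: |R(x)|=1, x<0.
x=-0.98: |R|=0.1806
R=−1: 1+4/5x = −1+1/5x ⇒ -3/5x=2 ⇒ x=2/(-3/5)=-3.3333
Confirm numerically:
  x=-2.563: |R|=0.69443 <1
  x=-2.218: |R|=0.53644 <1
  x=-1.958: |R|=0.40701 <1
  x=-1.560: |R|=0.18902 <1
  x=-3.500: |R|=1.05882 >1
  x=-3.396: |R|=1.02239 >1
So |R|<1 on (-3.3333, 0).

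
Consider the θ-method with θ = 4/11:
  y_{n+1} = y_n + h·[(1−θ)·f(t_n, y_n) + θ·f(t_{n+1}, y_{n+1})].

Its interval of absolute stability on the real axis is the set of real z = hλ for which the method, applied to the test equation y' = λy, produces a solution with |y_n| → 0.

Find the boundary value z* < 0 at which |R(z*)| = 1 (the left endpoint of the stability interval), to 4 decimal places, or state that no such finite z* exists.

z* = -7.3333.

On y'=λy, z=hλ:
  y_{n+1} = y_n + z·[7/11·y_n + 4/11·y_{n+1}] ⇒ (1 − 4/11z)y_{n+1} = (1 + 7/11z)y_n
  Hence R(z) = (1 + 7/11z)/(1 − 4/11z).

Need |R(x)|<1, x<0.
x=-1.12: |R|=0.2041
R=−1: 1+7/11x = −1+4/11x ⇒ -3/11x=2 ⇒ x=2/(-3/11)=-7.3333
Confirm numerically:
  x=-6.024: |R|=0.88808 <1
  x=-5.922: |R|=0.87794 <1
  x=-5.614: |R|=0.84583 <1
  x=-3.356: |R|=0.51146 <1
  x=-7.891: |R|=1.03931 >1
  x=-7.842: |R|=1.03602 >1
  x=-7.386: |R|=1.00390 >1
So |R|<1 on (-7.3333, 0).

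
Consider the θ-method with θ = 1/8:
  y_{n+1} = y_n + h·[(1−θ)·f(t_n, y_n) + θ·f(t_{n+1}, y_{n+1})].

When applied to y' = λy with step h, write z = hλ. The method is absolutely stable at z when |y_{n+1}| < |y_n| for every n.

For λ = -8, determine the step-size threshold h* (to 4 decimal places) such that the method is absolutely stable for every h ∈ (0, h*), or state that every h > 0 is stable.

(-2.6667,0); λ=-8 ⇒ h* = (8/3)/8 = 0.3333.

Set f=λy, z=hλ:
  y_{n+1} = y_n + z·[7/8·y_n + 1/8·y_{n+1}] ⇒ (1 − 1/8z)y_{n+1} = (1 + 7/8z)y_n
  so R(z) = (1 + 7/8z)/(1 − 1/8z).

Find x<0 with |R(x)|<1.
x=-1.77: |R|=0.4493
R=−1: 1+7/8x = −1+1/8x ⇒ -3/4x=2 ⇒ x=2/(-3/4)=-2.6667
Confirm numerically:
  x=-2.643: |R|=0.98666 <1
  x=-2.641: |R|=0.98553 <1
  x=-1.081: |R|=0.04768 <1
  x=-3.156: |R|=1.26318 >1
  x=-3.119: |R|=1.24409 >1
  x=-2.873: |R|=1.11386 >1
Interval (-2.6667, 0).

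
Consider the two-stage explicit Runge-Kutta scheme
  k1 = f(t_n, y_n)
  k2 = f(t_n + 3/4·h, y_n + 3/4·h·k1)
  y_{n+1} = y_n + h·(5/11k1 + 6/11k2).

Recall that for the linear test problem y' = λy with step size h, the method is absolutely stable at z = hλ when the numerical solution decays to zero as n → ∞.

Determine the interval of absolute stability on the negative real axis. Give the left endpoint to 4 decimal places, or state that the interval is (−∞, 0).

Set f=λy, z=hλ:
  k1=λy_n ⇒ h·k1=z·y_n;  k2=λ(1+3/4z)y_n ⇒ h·k2=z(1+3/4z)y_n
  y_{n+1}/y_n = 1 + 5/11z + 6/11z(1+3/4z) = 1 + z + 9/22z²
  ⇒ R(z) = 1 + z + 9/22z².

Find x<0 with |R(x)|<1.
x=-1.66: |R|=0.4673
R=1: x+9/22x²=0 ⇒ x=−22/9=-2.4444; min R=1−1/(4·9/22)=0.3889>−1
Confirm numerically:
  x=-2.375: |R|=0.93253 <1
  x=-1.414: |R|=0.40393 <1
  x=-1.308: |R|=0.39190 <1
  x=-2.949: |R|=1.60870 >1
  x=-2.696: |R|=1.27744 >1
  x=-2.486: |R|=1.04226 >1
So |R|<1 on (-2.4444, 0).

z∈(-2.4444,0).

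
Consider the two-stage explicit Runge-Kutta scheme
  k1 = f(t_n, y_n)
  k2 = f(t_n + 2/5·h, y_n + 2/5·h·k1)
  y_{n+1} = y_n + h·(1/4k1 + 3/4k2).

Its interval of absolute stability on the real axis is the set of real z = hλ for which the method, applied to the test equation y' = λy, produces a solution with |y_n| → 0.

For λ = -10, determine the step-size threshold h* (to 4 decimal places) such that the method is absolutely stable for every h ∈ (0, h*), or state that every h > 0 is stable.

Test eqn y'=λy, z=hλ:
  k1=λy_n ⇒ h·k1=z·y_n;  k2=λ(1+2/5z)y_n ⇒ h·k2=z(1+2/5z)y_n
  y_{n+1}/y_n = 1 + 1/4z + 3/4z(1+2/5z) = 1 + z + 3/10z²
  ⇒ R(z) = 1 + z + 3/10z².

Solve |R(x)|<1 on ℝ⁻.
x=-1.08: |R|=0.2699
R=1: x+3/10x²=0 ⇒ x=−10/3=-3.3333; min R=1−1/(4·3/10)=0.1667>−1
Confirm numerically:
  x=-3.032: |R|=0.72591 <1
  x=-2.307: |R|=0.28967 <1
  x=-2.158: |R|=0.23909 <1
  x=-3.873: |R|=1.62704 >1
  x=-3.748: |R|=1.46625 >1
  x=-3.443: |R|=1.11327 >1
So |R|<1 on (-3.3333, 0).

(-3.3333,0); λ=-10 ⇒ h* = (10/3)/10 = 0.3333.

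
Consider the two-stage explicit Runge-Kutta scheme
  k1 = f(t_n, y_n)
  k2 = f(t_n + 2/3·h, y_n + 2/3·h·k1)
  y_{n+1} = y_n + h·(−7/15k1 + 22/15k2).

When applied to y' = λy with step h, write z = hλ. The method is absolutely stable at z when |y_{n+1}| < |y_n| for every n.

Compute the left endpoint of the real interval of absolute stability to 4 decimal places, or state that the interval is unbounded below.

Set f=λy, z=hλ:
  k1=λy_n ⇒ h·k1=z·y_n;  k2=λ(1+2/3z)y_n ⇒ h·k2=z(1+2/3z)y_n
  y_{n+1}/y_n = 1 − 7/15z + 22/15z(1+2/3z) = 1 + z + 44/45z²
  so R(z) = 1 + z + 44/45z².

Boundary: |R(x)|=1, x<0.
x=-0.39: |R|=0.7587
R=1: x+44/45x²=0 ⇒ x=−45/44=-1.0227; min R=1−1/(4·44/45)=0.7443>−1
Confirm numerically:
  x=-0.974: |R|=0.95359 <1
  x=-0.599: |R|=0.75183 <1
  x=-0.462: |R|=0.74670 <1
  x=-1.213: |R|=1.22567 >1
  x=-1.137: |R|=1.12704 >1
Interval (-1.0227, 0).

left endpoint -1.0227.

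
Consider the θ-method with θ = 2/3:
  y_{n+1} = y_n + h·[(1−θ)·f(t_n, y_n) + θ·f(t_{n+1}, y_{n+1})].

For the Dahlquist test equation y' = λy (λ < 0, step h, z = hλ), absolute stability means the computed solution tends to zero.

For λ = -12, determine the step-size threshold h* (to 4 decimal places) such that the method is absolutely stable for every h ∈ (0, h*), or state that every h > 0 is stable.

unbounded; (−∞, 0). Any h>0 works for λ=-12.

Set f=λy, z=hλ:
  y_{n+1} = y_n + z·[1/3·y_n + 2/3·y_{n+1}] ⇒ (1 − 2/3z)y_{n+1} = (1 + 1/3z)y_n
  so R(z) = (1 + 1/3z)/(1 − 2/3z).

Find x<0 with |R(x)|<1.
x=-1.76: |R|=0.1902
x=-2: |R|=0.1429
x=-10: |R|=0.3043
x=-100: |R|=0.4778
θ=2/3≥1/2 ⇒ |1+1/3x|<|1−2/3x| ∀x<0 ⇒ interval (−∞,0).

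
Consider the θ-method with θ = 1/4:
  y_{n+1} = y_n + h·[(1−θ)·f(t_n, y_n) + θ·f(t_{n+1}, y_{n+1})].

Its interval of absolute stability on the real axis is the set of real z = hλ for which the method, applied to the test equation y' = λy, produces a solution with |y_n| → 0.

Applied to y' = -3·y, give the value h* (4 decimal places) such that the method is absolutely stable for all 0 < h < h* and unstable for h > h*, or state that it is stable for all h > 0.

Set f=λy, z=hλ:
  y_{n+1} = y_n + z·[3/4·y_n + 1/4·y_{n+1}] ⇒ (1 − 1/4z)y_{n+1} = (1 + 3/4z)y_n
  Hence R(z) = (1 + 3/4z)/(1 − 1/4z).

Solve |R(x)|<1 on ℝ⁻.
x=-1.27: |R|=0.0361
R=−1: 1+3/4x = −1+1/4x ⇒ -1/2x=2 ⇒ x=2/(-1/2)=-4.0000
Confirm numerically:
  x=-3.242: |R|=0.79067 <1
  x=-2.526: |R|=0.54827 <1
  x=-1.659: |R|=0.17265 <1
  x=-1.615: |R|=0.15049 <1
  x=-4.489: |R|=1.11521 >1
  x=-4.419: |R|=1.09954 >1
So |R|<1 on (-4.0000, 0).

(-4.0000,0); λ=-3 ⇒ h* = (4)/3 = 1.3333.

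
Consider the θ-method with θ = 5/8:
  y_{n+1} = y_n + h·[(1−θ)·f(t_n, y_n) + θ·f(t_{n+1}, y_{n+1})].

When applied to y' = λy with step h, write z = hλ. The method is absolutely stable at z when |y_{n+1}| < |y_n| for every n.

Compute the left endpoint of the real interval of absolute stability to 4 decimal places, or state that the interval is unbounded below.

On y'=λy, z=hλ:
  y_{n+1} = y_n + z·[3/8·y_n + 5/8·y_{n+1}] ⇒ (1 − 5/8z)y_{n+1} = (1 + 3/8z)y_n
  R(z) = (1 + 3/8z)/(1 − 5/8z).

Boundary: |R(x)|=1, x<0.
x=-1.51: |R|=0.2232
x=-2: |R|=0.1111
x=-10: |R|=0.3793
x=-100: |R|=0.5748
θ=5/8≥1/2 ⇒ |1+3/8x|<|1−5/8x| ∀x<0 ⇒ stable on all of ℝ⁻.

unbounded; (−∞, 0).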